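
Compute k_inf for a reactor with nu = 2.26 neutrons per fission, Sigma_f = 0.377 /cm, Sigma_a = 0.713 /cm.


k_inf = nu * Sigma_f / Sigma_a
k_inf = 2.26 * 0.377 / 0.713
k_inf = 1.1950

1.1950


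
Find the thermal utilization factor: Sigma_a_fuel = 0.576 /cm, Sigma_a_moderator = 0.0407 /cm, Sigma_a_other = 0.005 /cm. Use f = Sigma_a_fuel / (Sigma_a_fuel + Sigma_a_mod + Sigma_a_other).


f = Sigma_a_fuel / (Sigma_a_fuel + Sigma_a_mod + Sigma_a_other)
f = 0.576 / (0.576 + 0.0407 + 0.005)
f = 0.92649

0.92649


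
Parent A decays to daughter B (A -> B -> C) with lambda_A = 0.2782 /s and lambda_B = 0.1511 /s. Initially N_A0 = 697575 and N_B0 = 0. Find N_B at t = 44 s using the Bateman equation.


N_B(t) = lambda_A * N_A0 / (lambda_B - lambda_A) * [exp(-lambda_A*t) - exp(-lambda_B*t)]
exp(-0.2782*44) = 4.829344e-06; exp(-0.1511*44) = 0.001296094
N_B = 0.2782 * 697575 / (0.1511 - 0.2782) * (4.829344e-06 - 0.001296094)
N_B = 1971.6

1971.6


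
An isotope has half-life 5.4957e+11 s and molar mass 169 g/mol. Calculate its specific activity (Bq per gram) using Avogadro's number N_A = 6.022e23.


lambda = ln(2) / t_half = ln(2) / 5.4957e+11 = 1.261254e-12 /s
SA = lambda * N_A / M
SA = 1.261254e-12 * 6.022e23 / 169
SA = 4.4942e+09 Bq/g

4.4942e+09


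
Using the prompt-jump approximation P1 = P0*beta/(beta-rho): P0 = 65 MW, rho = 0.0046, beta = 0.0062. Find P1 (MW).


P1/P0 = beta / (beta - rho)
P1/P0 = 0.0062 / (0.0062 - 0.0046) = 3.875000
P1 = 65 * 3.875000 = 251.88 MW

251.88


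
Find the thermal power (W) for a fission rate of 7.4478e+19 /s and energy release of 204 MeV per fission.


P = fission_rate * E_MeV * 1.602e-13
P = 7.4478e+19 * 204 * 1.602e-13
P = 2.4340e+09 W

2.4340e+09


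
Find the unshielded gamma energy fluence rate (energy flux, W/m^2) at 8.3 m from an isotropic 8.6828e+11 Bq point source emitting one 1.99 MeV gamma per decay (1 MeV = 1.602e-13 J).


psi = A * E * 1.602e-13 / (4*pi*r^2)
psi = 8.6828e+11 * 1.99 * 1.602e-13 / (4*pi*8.3^2)
psi = 3.1975e-04 W/m^2

3.1975e-04


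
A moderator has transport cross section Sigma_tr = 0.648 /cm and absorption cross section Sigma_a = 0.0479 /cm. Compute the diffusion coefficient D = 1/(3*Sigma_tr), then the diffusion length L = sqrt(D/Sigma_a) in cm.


D = 1 / (3 * Sigma_tr) = 1 / (3 * 0.648) = 0.5144033 cm
L = sqrt(D / Sigma_a)
L = sqrt(0.5144033 / 0.0479)
L = 3.2771 cm

3.2771


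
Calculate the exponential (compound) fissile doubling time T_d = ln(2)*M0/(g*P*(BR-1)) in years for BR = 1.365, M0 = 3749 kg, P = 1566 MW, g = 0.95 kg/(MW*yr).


Breeding gain G = BR - 1 = 1.365 - 1 = 0.365
Fissile production rate = g * P * G = 0.95 * 1566 * 0.365 = 543.0105 kg/yr
T_d = ln(2) * M0 / (g * P * G)
T_d = ln(2) * 3749 / 543.0105 = 4.7856 yr

4.7856


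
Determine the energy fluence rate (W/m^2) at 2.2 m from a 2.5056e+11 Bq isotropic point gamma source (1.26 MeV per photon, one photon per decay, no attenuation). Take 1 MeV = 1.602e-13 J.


psi = A * E * 1.602e-13 / (4*pi*r^2)
psi = 2.5056e+11 * 1.26 * 1.602e-13 / (4*pi*2.2^2)
psi = 8.3155e-04 W/m^2

8.3155e-04


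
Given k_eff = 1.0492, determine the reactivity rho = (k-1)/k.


rho = (k_eff - 1) / k_eff
rho = (1.0492 - 1) / 1.0492
rho = 0.046893

0.046893


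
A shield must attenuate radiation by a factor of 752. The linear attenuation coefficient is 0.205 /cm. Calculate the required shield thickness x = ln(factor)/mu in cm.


x = ln(factor) / mu
x = ln(752) / 0.205
x = 32.306 cm

32.306


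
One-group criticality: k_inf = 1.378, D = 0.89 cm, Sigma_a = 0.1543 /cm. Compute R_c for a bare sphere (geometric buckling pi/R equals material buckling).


L^2 = D / Sigma_a = 0.89 / 0.1543 = 5.767984 cm^2
B_m^2 = (k_inf - 1) / L^2 = (1.378 - 1) / 5.767984 = 0.06553416 /cm^2
For a bare sphere: B_g = pi/R, so R_c = pi / sqrt(B_m^2)
R_c = pi / sqrt(0.06553416) = 12.272 cm

12.272


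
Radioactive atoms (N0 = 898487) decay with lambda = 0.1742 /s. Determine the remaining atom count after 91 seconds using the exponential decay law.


N = N0 * exp(-lambda * t)
N = 898487 * exp(-0.1742 * 91)
N = 0.11722

0.11722


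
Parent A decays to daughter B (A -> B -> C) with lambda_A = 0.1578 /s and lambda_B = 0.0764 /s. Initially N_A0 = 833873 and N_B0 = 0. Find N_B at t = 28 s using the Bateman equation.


N_B(t) = lambda_A * N_A0 / (lambda_B - lambda_A) * [exp(-lambda_A*t) - exp(-lambda_B*t)]
exp(-0.1578*28) = 0.01205350; exp(-0.0764*28) = 0.1177490
N_B = 0.1578 * 833873 / (0.0764 - 0.1578) * (0.01205350 - 0.1177490)
N_B = 170859

170859


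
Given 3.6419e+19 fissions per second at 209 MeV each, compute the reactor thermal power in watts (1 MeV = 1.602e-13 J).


P = fission_rate * E_MeV * 1.602e-13
P = 3.6419e+19 * 209 * 1.602e-13
P = 1.2194e+09 W

1.2194e+09


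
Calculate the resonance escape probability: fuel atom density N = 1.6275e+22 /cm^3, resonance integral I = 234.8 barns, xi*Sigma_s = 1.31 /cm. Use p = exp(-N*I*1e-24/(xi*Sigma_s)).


p = exp(-N * I * 1e-24 / (xi*Sigma_s))
p = exp(-1.6275e+22 * 234.8 * 1e-24 / 1.31)
p = 0.054092

0.054092


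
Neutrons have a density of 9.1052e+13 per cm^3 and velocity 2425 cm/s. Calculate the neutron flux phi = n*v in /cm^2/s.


phi = n * v
phi = 9.1052e+13 * 2425
phi = 2.2080e+17 /cm^2/s

2.2080e+17


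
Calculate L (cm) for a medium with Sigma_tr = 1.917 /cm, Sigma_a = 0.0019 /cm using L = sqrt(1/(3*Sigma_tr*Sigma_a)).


D = 1 / (3 * Sigma_tr) = 1 / (3 * 1.917) = 0.1738828 cm
L = sqrt(D / Sigma_a)
L = sqrt(0.1738828 / 0.0019)
L = 9.5665 cm

9.5665


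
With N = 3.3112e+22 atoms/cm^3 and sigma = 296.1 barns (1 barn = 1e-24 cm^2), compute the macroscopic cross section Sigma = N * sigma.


Sigma = N * sigma_barns * 1e-24
Sigma = 3.3112e+22 * 296.1 * 1e-24
Sigma = 9.8045 /cm

9.8045


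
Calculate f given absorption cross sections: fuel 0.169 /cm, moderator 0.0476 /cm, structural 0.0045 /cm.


f = Sigma_a_fuel / (Sigma_a_fuel + Sigma_a_mod + Sigma_a_other)
f = 0.169 / (0.169 + 0.0476 + 0.0045)
f = 0.76436

0.76436


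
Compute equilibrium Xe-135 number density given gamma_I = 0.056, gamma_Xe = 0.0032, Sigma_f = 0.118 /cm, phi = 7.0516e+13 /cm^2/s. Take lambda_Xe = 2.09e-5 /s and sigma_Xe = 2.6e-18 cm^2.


Xe_eq = (gamma_I + gamma_Xe) * Sigma_f * phi / (lambda_Xe + sigma_Xe * phi)
Numerator = (0.056 + 0.0032) * 0.118 * 7.0516e+13 = 4.925966e+11
Denominator = 2.09e-5 + 2.6e-18 * 7.0516e+13 = 2.042416e-04
Xe_eq = 4.925966e+11 / 2.042416e-04 = 2.4118e+15 /cm^3

2.4118e+15


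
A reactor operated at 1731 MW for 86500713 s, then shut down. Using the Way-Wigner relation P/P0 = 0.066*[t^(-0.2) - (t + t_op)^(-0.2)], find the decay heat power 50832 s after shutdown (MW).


P/P0 = 0.066 * [t^(-0.2) - (t + t_op)^(-0.2)]
P/P0 = 0.066 * [50832^(-0.2) - (50832 + 86500713)^(-0.2)]
P/P0 = 0.066 * [0.1144913 - 0.02585503] = 0.005849994
P = 1731 * 0.005849994 = 10.126 MW

10.126


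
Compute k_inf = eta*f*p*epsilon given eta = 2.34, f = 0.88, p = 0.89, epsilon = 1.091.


k_inf = eta * f * p * epsilon
k_inf = 2.34 * 0.88 * 0.89 * 1.091
k_inf = 1.9995

1.9995


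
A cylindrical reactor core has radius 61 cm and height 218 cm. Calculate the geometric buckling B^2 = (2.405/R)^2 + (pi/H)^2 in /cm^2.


B^2 = (2.405/R)^2 + (pi/H)^2
B^2 = (2.405/61)^2 + (pi/218)^2
B^2 = 0.0017621 /cm^2

0.0017621


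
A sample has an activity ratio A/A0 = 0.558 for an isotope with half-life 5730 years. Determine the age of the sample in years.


lambda = ln(2) / t_half = ln(2) / 5730 = 1.209681e-04 /yr
t = -ln(A/A0) / lambda
t = -ln(0.558) / 1.209681e-04
t = 4822.7 yr

4822.7


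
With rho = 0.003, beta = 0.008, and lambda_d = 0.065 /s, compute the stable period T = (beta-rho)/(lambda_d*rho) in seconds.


T = (beta - rho) / (lambda_d * rho)
T = (0.008 - 0.003) / (0.065 * 0.003)
T = 25.641 s

25.641


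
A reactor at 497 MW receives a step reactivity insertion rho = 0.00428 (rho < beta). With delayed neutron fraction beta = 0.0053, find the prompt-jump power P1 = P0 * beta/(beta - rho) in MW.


P1/P0 = beta / (beta - rho)
P1/P0 = 0.0053 / (0.0053 - 0.00428) = 5.196078
P1 = 497 * 5.196078 = 2582.5 MW

2582.5


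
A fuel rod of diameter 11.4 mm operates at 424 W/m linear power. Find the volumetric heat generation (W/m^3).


r = D / 2 / 1000 = 11.4 / 2 / 1000 = 0.0057 m
q''' = q' / (pi * r^2)
q''' = 424 / (pi * 0.0057^2)
q''' = 4.1540e+06 W/m^3

4.1540e+06


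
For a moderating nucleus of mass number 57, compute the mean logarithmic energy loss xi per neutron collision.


xi = 1 + (A-1)^2/(2A) * ln((A-1)/(A+1))
xi = 1 + (57-1)^2/(2*57) * ln((57-1)/(57 +1))
xi = 0.034681

0.034681


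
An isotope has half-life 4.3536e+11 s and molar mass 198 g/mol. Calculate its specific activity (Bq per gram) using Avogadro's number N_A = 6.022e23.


lambda = ln(2) / t_half = ln(2) / 4.3536e+11 = 1.592124e-12 /s
SA = lambda * N_A / M
SA = 1.592124e-12 * 6.022e23 / 198
SA = 4.8423e+09 Bq/g

4.8423e+09


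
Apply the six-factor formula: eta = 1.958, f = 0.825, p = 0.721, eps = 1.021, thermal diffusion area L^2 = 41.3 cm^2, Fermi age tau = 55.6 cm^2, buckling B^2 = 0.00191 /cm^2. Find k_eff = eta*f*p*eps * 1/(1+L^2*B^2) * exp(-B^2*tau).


k_inf = eta*f*p*eps = 1.958*0.825*0.721*1.021 = 1.189125
P_TNL = 1/(1 + L^2*B^2) = 1/(1 + 41.3*0.00191) = 0.9268846
P_FNL = exp(-B^2*tau) = exp(-0.00191*55.6) = 0.8992484
k_eff = k_inf * P_TNL * P_FNL = 1.189125 * 0.9268846 * 0.8992484
k_eff = 0.99114

0.99114


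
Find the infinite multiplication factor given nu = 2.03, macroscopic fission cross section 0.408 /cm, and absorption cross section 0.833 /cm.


k_inf = nu * Sigma_f / Sigma_a
k_inf = 2.03 * 0.408 / 0.833
k_inf = 0.99429

0.99429


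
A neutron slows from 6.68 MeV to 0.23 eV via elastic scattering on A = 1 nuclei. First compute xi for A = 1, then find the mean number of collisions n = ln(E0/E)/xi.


xi = 1 + (A-1)^2/(2A)*ln((A-1)/(A+1)) = 1 (for A = 1)
n = ln(E0/E) / xi
n = ln(6.68e6 / 0.23) / 1
n = ln(2.904348e+07) / 1 = 17.184

17.184


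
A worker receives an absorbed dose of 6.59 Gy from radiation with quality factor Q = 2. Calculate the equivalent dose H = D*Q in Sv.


H = D * Q
H = 6.59 * 2
H = 13.180 Sv

13.180


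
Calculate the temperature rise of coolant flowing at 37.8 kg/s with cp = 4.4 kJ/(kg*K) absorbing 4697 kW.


dT = Q / (m_dot * cp)
dT = 4697 / (37.8 * 4.4)
dT = 28.241 C

28.241


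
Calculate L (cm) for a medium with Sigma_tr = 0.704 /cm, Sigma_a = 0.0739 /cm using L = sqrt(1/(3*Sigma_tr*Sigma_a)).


D = 1 / (3 * Sigma_tr) = 1 / (3 * 0.704) = 0.4734848 cm
L = sqrt(D / Sigma_a)
L = sqrt(0.4734848 / 0.0739)
L = 2.5312 cm

2.5312


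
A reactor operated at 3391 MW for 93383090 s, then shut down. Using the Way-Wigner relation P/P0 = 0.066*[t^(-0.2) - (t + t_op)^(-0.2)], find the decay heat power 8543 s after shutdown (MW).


P/P0 = 0.066 * [t^(-0.2) - (t + t_op)^(-0.2)]
P/P0 = 0.066 * [8543^(-0.2) - (8543 + 93383090)^(-0.2)]
P/P0 = 0.066 * [0.1635603 - 0.02546469] = 0.009114310
P = 3391 * 0.009114310 = 30.907 MW

30.907


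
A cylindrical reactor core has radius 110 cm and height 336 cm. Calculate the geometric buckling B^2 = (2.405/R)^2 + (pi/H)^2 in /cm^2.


B^2 = (2.405/R)^2 + (pi/H)^2
B^2 = (2.405/110)^2 + (pi/336)^2
B^2 = 5.6544e-04 /cm^2

5.6544e-04


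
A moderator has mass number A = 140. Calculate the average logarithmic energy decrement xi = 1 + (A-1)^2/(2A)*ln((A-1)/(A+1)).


xi = 1 + (A-1)^2/(2A) * ln((A-1)/(A+1))
xi = 1 + (140-1)^2/(2*140) * ln((140-1)/(140 +1))
xi = 0.014218

0.014218


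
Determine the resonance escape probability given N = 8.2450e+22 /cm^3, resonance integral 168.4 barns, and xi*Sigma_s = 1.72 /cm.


p = exp(-N * I * 1e-24 / (xi*Sigma_s))
p = exp(-8.2450e+22 * 168.4 * 1e-24 / 1.72)
p = 3.1202e-04

3.1202e-04


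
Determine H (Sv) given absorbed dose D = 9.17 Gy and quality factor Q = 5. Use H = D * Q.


H = D * Q
H = 9.17 * 5
H = 45.850 Sv

45.850


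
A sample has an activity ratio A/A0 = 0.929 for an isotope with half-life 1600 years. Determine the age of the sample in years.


lambda = ln(2) / t_half = ln(2) / 1600 = 4.332170e-04 /yr
t = -ln(A/A0) / lambda
t = -ln(0.929) / 4.332170e-04
t = 170.00 yr

170.00


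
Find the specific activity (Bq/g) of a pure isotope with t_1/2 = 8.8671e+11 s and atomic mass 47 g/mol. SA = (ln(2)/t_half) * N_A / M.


lambda = ln(2) / t_half = ln(2) / 8.8671e+11 = 7.817067e-13 /s
SA = lambda * N_A / M
SA = 7.817067e-13 * 6.022e23 / 47
SA = 1.0016e+10 Bq/g

1.0016e+10


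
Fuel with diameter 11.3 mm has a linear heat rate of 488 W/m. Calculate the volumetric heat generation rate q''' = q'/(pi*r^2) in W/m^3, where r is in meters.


r = D / 2 / 1000 = 11.3 / 2 / 1000 = 0.00565 m
q''' = q' / (pi * r^2)
q''' = 488 / (pi * 0.00565^2)
q''' = 4.8660e+06 W/m^3

4.8660e+06


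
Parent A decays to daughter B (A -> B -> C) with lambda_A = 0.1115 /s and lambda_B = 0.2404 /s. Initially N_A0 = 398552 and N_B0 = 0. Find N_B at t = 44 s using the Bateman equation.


N_B(t) = lambda_A * N_A0 / (lambda_B - lambda_A) * [exp(-lambda_A*t) - exp(-lambda_B*t)]
exp(-0.1115*44) = 0.007402037; exp(-0.2404*44) = 2.548043e-05
N_B = 0.1115 * 398552 / (0.2404 - 0.1115) * (0.007402037 - 2.548043e-05)
N_B = 2543.1

2543.1


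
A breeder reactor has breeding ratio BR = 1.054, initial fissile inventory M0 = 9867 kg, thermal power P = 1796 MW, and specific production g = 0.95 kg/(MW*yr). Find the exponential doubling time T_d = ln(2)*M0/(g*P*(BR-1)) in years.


Breeding gain G = BR - 1 = 1.054 - 1 = 0.054
Fissile production rate = g * P * G = 0.95 * 1796 * 0.054 = 92.1348 kg/yr
T_d = ln(2) * M0 / (g * P * G)
T_d = ln(2) * 9867 / 92.1348 = 74.231 yr

74.231


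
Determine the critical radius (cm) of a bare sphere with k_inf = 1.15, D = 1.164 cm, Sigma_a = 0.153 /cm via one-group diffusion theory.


L^2 = D / Sigma_a = 1.164 / 0.153 = 7.607843 cm^2
B_m^2 = (k_inf - 1) / L^2 = (1.15 - 1) / 7.607843 = 0.01971650 /cm^2
For a bare sphere: B_g = pi/R, so R_c = pi / sqrt(B_m^2)
R_c = pi / sqrt(0.01971650) = 22.374 cm

22.374


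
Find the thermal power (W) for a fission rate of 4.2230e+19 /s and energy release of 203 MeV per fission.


P = fission_rate * E_MeV * 1.602e-13
P = 4.2230e+19 * 203 * 1.602e-13
P = 1.3733e+09 W

1.3733e+09


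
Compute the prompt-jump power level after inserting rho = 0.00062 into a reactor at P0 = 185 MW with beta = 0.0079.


P1/P0 = beta / (beta - rho)
P1/P0 = 0.0079 / (0.0079 - 0.00062) = 1.085165
P1 = 185 * 1.085165 = 200.76 MW

200.76


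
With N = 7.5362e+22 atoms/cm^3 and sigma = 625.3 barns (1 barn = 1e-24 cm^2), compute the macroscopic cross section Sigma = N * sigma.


Sigma = N * sigma_barns * 1e-24
Sigma = 7.5362e+22 * 625.3 * 1e-24
Sigma = 47.124 /cm

47.124


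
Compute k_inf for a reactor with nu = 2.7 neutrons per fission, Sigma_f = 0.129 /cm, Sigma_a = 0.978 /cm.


k_inf = nu * Sigma_f / Sigma_a
k_inf = 2.7 * 0.129 / 0.978
k_inf = 0.35613

0.35613


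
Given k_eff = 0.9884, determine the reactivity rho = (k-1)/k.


rho = (k_eff - 1) / k_eff
rho = (0.9884 - 1) / 0.9884
rho = -0.011736

-0.011736


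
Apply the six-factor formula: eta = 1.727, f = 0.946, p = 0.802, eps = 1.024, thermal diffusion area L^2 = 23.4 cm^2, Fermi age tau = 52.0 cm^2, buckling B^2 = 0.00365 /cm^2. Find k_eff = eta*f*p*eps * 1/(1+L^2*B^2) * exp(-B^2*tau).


k_inf = eta*f*p*eps = 1.727*0.946*0.802*1.024 = 1.341707
P_TNL = 1/(1 + L^2*B^2) = 1/(1 + 23.4*0.00365) = 0.9213108
P_FNL = exp(-B^2*tau) = exp(-0.00365*52.0) = 0.8271245
k_eff = k_inf * P_TNL * P_FNL = 1.341707 * 0.9213108 * 0.8271245
k_eff = 1.0224

1.0224


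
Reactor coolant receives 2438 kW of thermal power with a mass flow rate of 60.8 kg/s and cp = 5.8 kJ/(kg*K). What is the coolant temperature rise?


dT = Q / (m_dot * cp)
dT = 2438 / (60.8 * 5.8)
dT = 6.9136 C

6.9136


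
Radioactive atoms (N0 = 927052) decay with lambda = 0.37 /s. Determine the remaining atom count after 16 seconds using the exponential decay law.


N = N0 * exp(-lambda * t)
N = 927052 * exp(-0.37 * 16)
N = 2489.3

2489.3


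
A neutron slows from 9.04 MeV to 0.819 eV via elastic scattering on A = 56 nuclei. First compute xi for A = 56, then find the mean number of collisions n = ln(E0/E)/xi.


xi = 1 + (A-1)^2/(2A)*ln((A-1)/(A+1)) = 0.03529286 (for A = 56)
n = ln(E0/E) / xi
n = ln(9.04e6 / 0.819) / 0.03529286
n = ln(1.103785e+07) / 0.03529286 = 459.49

459.49


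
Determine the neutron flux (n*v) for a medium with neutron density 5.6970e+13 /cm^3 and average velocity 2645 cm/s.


phi = n * v
phi = 5.6970e+13 * 2645
phi = 1.5069e+17 /cm^2/s

1.5069e+17


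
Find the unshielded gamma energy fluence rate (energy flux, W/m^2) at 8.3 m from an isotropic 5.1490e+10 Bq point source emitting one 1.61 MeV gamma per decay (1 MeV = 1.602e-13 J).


psi = A * E * 1.602e-13 / (4*pi*r^2)
psi = 5.1490e+10 * 1.61 * 1.602e-13 / (4*pi*8.3^2)
psi = 1.5341e-05 W/m^2

1.5341e-05


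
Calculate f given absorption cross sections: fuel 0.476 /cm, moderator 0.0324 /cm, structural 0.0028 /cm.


f = Sigma_a_fuel / (Sigma_a_fuel + Sigma_a_mod + Sigma_a_other)
f = 0.476 / (0.476 + 0.0324 + 0.0028)
f = 0.93114

0.93114


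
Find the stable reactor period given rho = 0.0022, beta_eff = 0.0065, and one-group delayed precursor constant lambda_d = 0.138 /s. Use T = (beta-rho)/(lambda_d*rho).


T = (beta - rho) / (lambda_d * rho)
T = (0.0065 - 0.0022) / (0.138 * 0.0022)
T = 14.163 s

14.163


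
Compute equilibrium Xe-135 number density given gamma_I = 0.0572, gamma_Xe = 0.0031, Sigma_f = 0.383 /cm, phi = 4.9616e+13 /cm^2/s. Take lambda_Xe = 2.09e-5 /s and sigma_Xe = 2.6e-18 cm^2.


Xe_eq = (gamma_I + gamma_Xe) * Sigma_f * phi / (lambda_Xe + sigma_Xe * phi)
Numerator = (0.0572 + 0.0031) * 0.383 * 4.9616e+13 = 1.145877e+12
Denominator = 2.09e-5 + 2.6e-18 * 4.9616e+13 = 1.499016e-04
Xe_eq = 1.145877e+12 / 1.499016e-04 = 7.6442e+15 /cm^3

7.6442e+15


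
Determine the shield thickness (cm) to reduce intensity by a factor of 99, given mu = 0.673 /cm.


x = ln(factor) / mu
x = ln(99) / 0.673
x = 6.8278 cm

6.8278


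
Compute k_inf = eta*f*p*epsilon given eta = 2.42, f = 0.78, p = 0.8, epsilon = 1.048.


k_inf = eta * f * p * epsilon
k_inf = 2.42 * 0.78 * 0.8 * 1.048
k_inf = 1.5826

1.5826


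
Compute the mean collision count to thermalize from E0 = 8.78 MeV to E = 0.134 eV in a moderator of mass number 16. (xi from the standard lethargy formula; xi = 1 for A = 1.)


xi = 1 + (A-1)^2/(2A)*ln((A-1)/(A+1)) = 0.1199467 (for A = 16)
n = ln(E0/E) / xi
n = ln(8.78e6 / 0.134) / 0.1199467
n = ln(6.552239e+07) / 0.1199467 = 150.05

150.05


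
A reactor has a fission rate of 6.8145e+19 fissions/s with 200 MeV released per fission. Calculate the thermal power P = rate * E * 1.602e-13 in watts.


P = fission_rate * E_MeV * 1.602e-13
P = 6.8145e+19 * 200 * 1.602e-13
P = 2.1834e+09 W

2.1834e+09


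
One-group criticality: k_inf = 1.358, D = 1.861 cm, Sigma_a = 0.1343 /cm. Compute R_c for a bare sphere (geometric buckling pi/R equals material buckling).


L^2 = D / Sigma_a = 1.861 / 0.1343 = 13.85704 cm^2
B_m^2 = (k_inf - 1) / L^2 = (1.358 - 1) / 13.85704 = 0.02583524 /cm^2
For a bare sphere: B_g = pi/R, so R_c = pi / sqrt(B_m^2)
R_c = pi / sqrt(0.02583524) = 19.545 cm

19.545


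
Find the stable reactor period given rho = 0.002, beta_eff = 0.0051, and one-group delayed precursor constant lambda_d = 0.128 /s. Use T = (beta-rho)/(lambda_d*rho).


T = (beta - rho) / (lambda_d * rho)
T = (0.0051 - 0.002) / (0.128 * 0.002)
T = 12.109 s

12.109


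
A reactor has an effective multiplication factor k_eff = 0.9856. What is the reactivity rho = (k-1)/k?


rho = (k_eff - 1) / k_eff
rho = (0.9856 - 1) / 0.9856
rho = -0.014610

-0.014610


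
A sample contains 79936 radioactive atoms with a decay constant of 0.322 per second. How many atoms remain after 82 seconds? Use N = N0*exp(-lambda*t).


N = N0 * exp(-lambda * t)
N = 79936 * exp(-0.322 * 82)
N = 2.7267e-07

2.7267e-07


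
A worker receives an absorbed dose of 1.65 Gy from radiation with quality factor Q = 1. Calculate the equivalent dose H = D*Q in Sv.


H = D * Q
H = 1.65 * 1
H = 1.6500 Sv

1.6500


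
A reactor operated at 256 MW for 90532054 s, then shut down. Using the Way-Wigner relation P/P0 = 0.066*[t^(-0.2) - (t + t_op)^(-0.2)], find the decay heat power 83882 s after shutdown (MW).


P/P0 = 0.066 * [t^(-0.2) - (t + t_op)^(-0.2)]
P/P0 = 0.066 * [83882^(-0.2) - (83882 + 90532054)^(-0.2)]
P/P0 = 0.066 * [0.1035777 - 0.02561882] = 0.005145286
P = 256 * 0.005145286 = 1.3172 MW

1.3172


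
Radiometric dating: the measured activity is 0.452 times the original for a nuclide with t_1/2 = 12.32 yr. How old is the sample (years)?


lambda = ln(2) / t_half = ln(2) / 12.32 = 0.05626195 /yr
t = -ln(A/A0) / lambda
t = -ln(0.452) / 0.05626195
t = 14.114 yr

14.114


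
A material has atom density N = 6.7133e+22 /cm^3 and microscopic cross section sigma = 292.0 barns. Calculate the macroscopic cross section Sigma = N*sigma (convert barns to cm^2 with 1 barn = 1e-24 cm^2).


Sigma = N * sigma_barns * 1e-24
Sigma = 6.7133e+22 * 292.0 * 1e-24
Sigma = 19.603 /cm

19.603


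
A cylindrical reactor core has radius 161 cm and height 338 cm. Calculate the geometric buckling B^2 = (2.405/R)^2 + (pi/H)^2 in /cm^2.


B^2 = (2.405/R)^2 + (pi/H)^2
B^2 = (2.405/161)^2 + (pi/338)^2
B^2 = 3.0953e-04 /cm^2

3.0953e-04


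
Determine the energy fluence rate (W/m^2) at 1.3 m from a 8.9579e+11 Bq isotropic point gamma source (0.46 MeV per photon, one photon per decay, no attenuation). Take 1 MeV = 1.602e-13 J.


psi = A * E * 1.602e-13 / (4*pi*r^2)
psi = 8.9579e+11 * 0.46 * 1.602e-13 / (4*pi*1.3^2)
psi = 0.0031084 W/m^2

0.0031084


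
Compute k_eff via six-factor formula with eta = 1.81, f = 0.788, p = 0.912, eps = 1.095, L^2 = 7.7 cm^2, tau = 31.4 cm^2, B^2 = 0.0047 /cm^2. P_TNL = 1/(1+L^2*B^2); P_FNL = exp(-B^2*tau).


k_inf = eta*f*p*eps = 1.81*0.788*0.912*1.095 = 1.424340
P_TNL = 1/(1 + L^2*B^2) = 1/(1 + 7.7*0.0047) = 0.9650740
P_FNL = exp(-B^2*tau) = exp(-0.0047*31.4) = 0.8627934
k_eff = k_inf * P_TNL * P_FNL = 1.424340 * 0.9650740 * 0.8627934
k_eff = 1.1860

1.1860


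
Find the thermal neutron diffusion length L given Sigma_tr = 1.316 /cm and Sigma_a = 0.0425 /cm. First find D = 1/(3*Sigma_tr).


D = 1 / (3 * Sigma_tr) = 1 / (3 * 1.316) = 0.2532928 cm
L = sqrt(D / Sigma_a)
L = sqrt(0.2532928 / 0.0425)
L = 2.4413 cm

2.4413


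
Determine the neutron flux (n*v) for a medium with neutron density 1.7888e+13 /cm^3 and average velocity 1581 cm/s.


phi = n * v
phi = 1.7888e+13 * 1581
phi = 2.8281e+16 /cm^2/s

2.8281e+16


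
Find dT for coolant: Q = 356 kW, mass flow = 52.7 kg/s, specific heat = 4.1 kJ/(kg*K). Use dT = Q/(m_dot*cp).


dT = Q / (m_dot * cp)
dT = 356 / (52.7 * 4.1)
dT = 1.6476 C

1.6476


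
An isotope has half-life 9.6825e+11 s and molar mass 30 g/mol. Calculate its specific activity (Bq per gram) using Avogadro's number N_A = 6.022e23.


lambda = ln(2) / t_half = ln(2) / 9.6825e+11 = 7.158763e-13 /s
SA = lambda * N_A / M
SA = 7.158763e-13 * 6.022e23 / 30
SA = 1.4370e+10 Bq/g

1.4370e+10


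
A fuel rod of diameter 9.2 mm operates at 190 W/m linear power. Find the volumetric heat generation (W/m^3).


r = D / 2 / 1000 = 9.2 / 2 / 1000 = 0.0046 m
q''' = q' / (pi * r^2)
q''' = 190 / (pi * 0.0046^2)
q''' = 2.8582e+06 W/m^3

2.8582e+06


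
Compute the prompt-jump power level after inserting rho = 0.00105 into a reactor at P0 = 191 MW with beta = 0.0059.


P1/P0 = beta / (beta - rho)
P1/P0 = 0.0059 / (0.0059 - 0.00105) = 1.216495
P1 = 191 * 1.216495 = 232.35 MW

232.35


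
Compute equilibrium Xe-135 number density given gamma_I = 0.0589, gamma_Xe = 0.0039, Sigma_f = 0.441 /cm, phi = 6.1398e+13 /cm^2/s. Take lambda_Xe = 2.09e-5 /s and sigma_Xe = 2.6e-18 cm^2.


Xe_eq = (gamma_I + gamma_Xe) * Sigma_f * phi / (lambda_Xe + sigma_Xe * phi)
Numerator = (0.0589 + 0.0039) * 0.441 * 6.1398e+13 = 1.700405e+12
Denominator = 2.09e-5 + 2.6e-18 * 6.1398e+13 = 1.805348e-04
Xe_eq = 1.700405e+12 / 1.805348e-04 = 9.4187e+15 /cm^3

9.4187e+15


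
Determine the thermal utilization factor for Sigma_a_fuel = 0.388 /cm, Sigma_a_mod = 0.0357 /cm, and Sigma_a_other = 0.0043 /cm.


f = Sigma_a_fuel / (Sigma_a_fuel + Sigma_a_mod + Sigma_a_other)
f = 0.388 / (0.388 + 0.0357 + 0.0043)
f = 0.90654

0.90654


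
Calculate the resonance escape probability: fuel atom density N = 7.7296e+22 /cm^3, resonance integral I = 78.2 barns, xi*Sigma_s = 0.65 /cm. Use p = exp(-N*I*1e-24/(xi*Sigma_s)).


p = exp(-N * I * 1e-24 / (xi*Sigma_s))
p = exp(-7.7296e+22 * 78.2 * 1e-24 / 0.65)
p = 9.1488e-05

9.1488e-05


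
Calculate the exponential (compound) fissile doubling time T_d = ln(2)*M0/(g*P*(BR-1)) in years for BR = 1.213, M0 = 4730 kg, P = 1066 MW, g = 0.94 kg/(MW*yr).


Breeding gain G = BR - 1 = 1.213 - 1 = 0.213
Fissile production rate = g * P * G = 0.94 * 1066 * 0.213 = 213.43452 kg/yr
T_d = ln(2) * M0 / (g * P * G)
T_d = ln(2) * 4730 / 213.43452 = 15.361 yr

15.361


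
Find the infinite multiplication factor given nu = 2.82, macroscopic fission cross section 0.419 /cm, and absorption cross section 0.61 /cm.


k_inf = nu * Sigma_f / Sigma_a
k_inf = 2.82 * 0.419 / 0.61
k_inf = 1.9370

1.9370


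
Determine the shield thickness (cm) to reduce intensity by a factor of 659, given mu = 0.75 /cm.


x = ln(factor) / mu
x = ln(659) / 0.75
x = 8.6543 cm

8.6543


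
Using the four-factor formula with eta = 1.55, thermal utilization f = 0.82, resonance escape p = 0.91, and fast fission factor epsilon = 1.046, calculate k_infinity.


k_inf = eta * f * p * epsilon
k_inf = 1.55 * 0.82 * 0.91 * 1.046
k_inf = 1.2098

1.2098


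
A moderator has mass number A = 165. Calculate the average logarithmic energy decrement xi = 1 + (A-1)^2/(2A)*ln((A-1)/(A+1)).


xi = 1 + (A-1)^2/(2A) * ln((A-1)/(A+1))
xi = 1 + (165-1)^2/(2*165) * ln((165-1)/(165 +1))
xi = 0.012072

0.012072


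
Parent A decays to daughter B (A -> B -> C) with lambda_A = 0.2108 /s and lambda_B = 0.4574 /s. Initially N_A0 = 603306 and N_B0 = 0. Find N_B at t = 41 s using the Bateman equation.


N_B(t) = lambda_A * N_A0 / (lambda_B - lambda_A) * [exp(-lambda_A*t) - exp(-lambda_B*t)]
exp(-0.2108*41) = 1.763923e-04; exp(-0.4574*41) = 7.169715e-09
N_B = 0.2108 * 603306 / (0.4574 - 0.2108) * (1.763923e-04 - 7.169715e-09)
N_B = 90.966

90.966


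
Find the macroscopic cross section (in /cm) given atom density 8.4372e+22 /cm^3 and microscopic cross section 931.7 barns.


Sigma = N * sigma_barns * 1e-24
Sigma = 8.4372e+22 * 931.7 * 1e-24
Sigma = 78.609 /cm

78.609


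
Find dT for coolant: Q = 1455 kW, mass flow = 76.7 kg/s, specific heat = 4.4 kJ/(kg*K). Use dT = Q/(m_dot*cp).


dT = Q / (m_dot * cp)
dT = 1455 / (76.7 * 4.4)
dT = 4.3114 C

4.3114


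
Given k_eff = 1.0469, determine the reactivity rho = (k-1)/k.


rho = (k_eff - 1) / k_eff
rho = (1.0469 - 1) / 1.0469
rho = 0.044799

0.044799


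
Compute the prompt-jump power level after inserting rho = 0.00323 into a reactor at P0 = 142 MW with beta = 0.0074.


P1/P0 = beta / (beta - rho)
P1/P0 = 0.0074 / (0.0074 - 0.00323) = 1.774580
P1 = 142 * 1.774580 = 251.99 MW

251.99


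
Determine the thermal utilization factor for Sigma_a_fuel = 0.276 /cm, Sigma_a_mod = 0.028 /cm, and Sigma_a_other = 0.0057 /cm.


f = Sigma_a_fuel / (Sigma_a_fuel + Sigma_a_mod + Sigma_a_other)
f = 0.276 / (0.276 + 0.028 + 0.0057)
f = 0.89119

0.89119


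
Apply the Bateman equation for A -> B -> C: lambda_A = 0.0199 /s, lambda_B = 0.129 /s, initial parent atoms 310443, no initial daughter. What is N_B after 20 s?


N_B(t) = lambda_A * N_A0 / (lambda_B - lambda_A) * [exp(-lambda_A*t) - exp(-lambda_B*t)]
exp(-0.0199*20) = 0.6716620; exp(-0.129*20) = 0.07577400
N_B = 0.0199 * 310443 / (0.129 - 0.0199) * (0.6716620 - 0.07577400)
N_B = 33742

33742


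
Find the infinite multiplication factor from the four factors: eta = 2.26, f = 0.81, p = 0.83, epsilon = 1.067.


k_inf = eta * f * p * epsilon
k_inf = 2.26 * 0.81 * 0.83 * 1.067
k_inf = 1.6212

1.6212


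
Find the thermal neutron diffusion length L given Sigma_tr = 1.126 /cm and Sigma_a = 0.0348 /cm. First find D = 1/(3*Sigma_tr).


D = 1 / (3 * Sigma_tr) = 1 / (3 * 1.126) = 0.2960332 cm
L = sqrt(D / Sigma_a)
L = sqrt(0.2960332 / 0.0348)
L = 2.9166 cm

2.9166


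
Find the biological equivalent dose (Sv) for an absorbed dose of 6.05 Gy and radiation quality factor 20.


H = D * Q
H = 6.05 * 20
H = 121.00 Sv

121.00


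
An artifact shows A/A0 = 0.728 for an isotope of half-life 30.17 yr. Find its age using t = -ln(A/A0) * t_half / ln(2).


lambda = ln(2) / t_half = ln(2) / 30.17 = 0.02297472 /yr
t = -ln(A/A0) / lambda
t = -ln(0.728) / 0.02297472
t = 13.818 yr

13.818


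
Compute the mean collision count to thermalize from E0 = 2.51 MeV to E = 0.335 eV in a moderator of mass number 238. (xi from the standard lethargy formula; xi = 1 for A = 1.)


xi = 1 + (A-1)^2/(2A)*ln((A-1)/(A+1)) = 0.008379872 (for A = 238)
n = ln(E0/E) / xi
n = ln(2.51e6 / 0.335) / 0.008379872
n = ln(7.492537e+06) / 0.008379872 = 1889.0

1889.0


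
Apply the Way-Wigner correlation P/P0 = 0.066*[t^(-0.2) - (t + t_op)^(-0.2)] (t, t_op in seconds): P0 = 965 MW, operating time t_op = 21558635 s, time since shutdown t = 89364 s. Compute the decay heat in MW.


P/P0 = 0.066 * [t^(-0.2) - (t + t_op)^(-0.2)]
P/P0 = 0.066 * [89364^(-0.2) - (89364 + 21558635)^(-0.2)]
P/P0 = 0.066 * [0.1022745 - 0.03411273] = 0.004498677
P = 965 * 0.004498677 = 4.3412 MW

4.3412


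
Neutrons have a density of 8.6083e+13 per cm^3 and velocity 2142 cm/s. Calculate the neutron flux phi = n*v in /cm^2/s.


phi = n * v
phi = 8.6083e+13 * 2142
phi = 1.8439e+17 /cm^2/s

1.8439e+17


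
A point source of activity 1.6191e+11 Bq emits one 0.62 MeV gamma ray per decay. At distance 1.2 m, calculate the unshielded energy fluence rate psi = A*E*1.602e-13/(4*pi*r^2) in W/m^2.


psi = A * E * 1.602e-13 / (4*pi*r^2)
psi = 1.6191e+11 * 0.62 * 1.602e-13 / (4*pi*1.2^2)
psi = 8.8870e-04 W/m^2

8.8870e-04


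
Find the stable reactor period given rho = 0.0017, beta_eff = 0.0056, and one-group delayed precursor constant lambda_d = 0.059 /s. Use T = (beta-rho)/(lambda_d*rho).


T = (beta - rho) / (lambda_d * rho)
T = (0.0056 - 0.0017) / (0.059 * 0.0017)
T = 38.883 s

38.883


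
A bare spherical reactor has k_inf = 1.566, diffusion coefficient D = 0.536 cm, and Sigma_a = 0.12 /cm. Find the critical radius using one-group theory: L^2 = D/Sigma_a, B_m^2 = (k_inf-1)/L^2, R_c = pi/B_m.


L^2 = D / Sigma_a = 0.536 / 0.12 = 4.466667 cm^2
B_m^2 = (k_inf - 1) / L^2 = (1.566 - 1) / 4.466667 = 0.1267164 /cm^2
For a bare sphere: B_g = pi/R, so R_c = pi / sqrt(B_m^2)
R_c = pi / sqrt(0.1267164) = 8.8254 cm

8.8254


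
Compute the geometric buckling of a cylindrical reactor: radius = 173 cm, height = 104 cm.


B^2 = (2.405/R)^2 + (pi/H)^2
B^2 = (2.405/173)^2 + (pi/104)^2
B^2 = 0.0011058 /cm^2

0.0011058


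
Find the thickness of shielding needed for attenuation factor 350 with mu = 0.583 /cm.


x = ln(factor) / mu
x = ln(350) / 0.583
x = 10.048 cm

10.048


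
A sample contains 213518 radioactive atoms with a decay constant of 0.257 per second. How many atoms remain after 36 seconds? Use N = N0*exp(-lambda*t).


N = N0 * exp(-lambda * t)
N = 213518 * exp(-0.257 * 36)
N = 20.481

20.481


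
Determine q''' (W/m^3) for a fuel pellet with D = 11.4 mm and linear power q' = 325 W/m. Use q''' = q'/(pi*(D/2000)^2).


r = D / 2 / 1000 = 11.4 / 2 / 1000 = 0.0057 m
q''' = q' / (pi * r^2)
q''' = 325 / (pi * 0.0057^2)
q''' = 3.1841e+06 W/m^3

3.1841e+06


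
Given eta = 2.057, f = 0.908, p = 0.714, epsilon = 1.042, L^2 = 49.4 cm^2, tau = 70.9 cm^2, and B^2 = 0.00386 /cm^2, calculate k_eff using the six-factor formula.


k_inf = eta*f*p*eps = 2.057*0.908*0.714*1.042 = 1.389588
P_TNL = 1/(1 + L^2*B^2) = 1/(1 + 49.4*0.00386) = 0.8398534
P_FNL = exp(-B^2*tau) = exp(-0.00386*70.9) = 0.7605800
k_eff = k_inf * P_TNL * P_FNL = 1.389588 * 0.8398534 * 0.7605800
k_eff = 0.88764

0.88764


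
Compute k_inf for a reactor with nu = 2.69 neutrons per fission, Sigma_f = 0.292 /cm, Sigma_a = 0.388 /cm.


k_inf = nu * Sigma_f / Sigma_a
k_inf = 2.69 * 0.292 / 0.388
k_inf = 2.0244

2.0244


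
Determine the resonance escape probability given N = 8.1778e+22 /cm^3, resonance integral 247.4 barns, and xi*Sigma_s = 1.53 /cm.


p = exp(-N * I * 1e-24 / (xi*Sigma_s))
p = exp(-8.1778e+22 * 247.4 * 1e-24 / 1.53)
p = 1.8077e-06

1.8077e-06


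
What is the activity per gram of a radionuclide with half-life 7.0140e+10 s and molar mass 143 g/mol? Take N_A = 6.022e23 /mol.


lambda = ln(2) / t_half = ln(2) / 7.0140e+10 = 9.882338e-12 /s
SA = lambda * N_A / M
SA = 9.882338e-12 * 6.022e23 / 143
SA = 4.1616e+10 Bq/g

4.1616e+10


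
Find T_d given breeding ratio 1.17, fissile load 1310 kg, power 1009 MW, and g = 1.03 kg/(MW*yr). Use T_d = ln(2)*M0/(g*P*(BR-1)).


Breeding gain G = BR - 1 = 1.17 - 1 = 0.17
Fissile production rate = g * P * G = 1.03 * 1009 * 0.17 = 176.6759 kg/yr
T_d = ln(2) * M0 / (g * P * G)
T_d = ln(2) * 1310 / 176.6759 = 5.1395 yr

5.1395


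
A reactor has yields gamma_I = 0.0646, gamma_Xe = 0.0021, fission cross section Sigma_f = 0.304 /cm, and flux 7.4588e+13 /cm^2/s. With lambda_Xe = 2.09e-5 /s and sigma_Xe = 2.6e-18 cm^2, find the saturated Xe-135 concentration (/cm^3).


Xe_eq = (gamma_I + gamma_Xe) * Sigma_f * phi / (lambda_Xe + sigma_Xe * phi)
Numerator = (0.0646 + 0.0021) * 0.304 * 7.4588e+13 = 1.512406e+12
Denominator = 2.09e-5 + 2.6e-18 * 7.4588e+13 = 2.148288e-04
Xe_eq = 1.512406e+12 / 2.148288e-04 = 7.0401e+15 /cm^3

7.0401e+15


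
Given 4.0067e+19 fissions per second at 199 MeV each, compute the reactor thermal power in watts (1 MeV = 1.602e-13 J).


P = fission_rate * E_MeV * 1.602e-13
P = 4.0067e+19 * 199 * 1.602e-13
P = 1.2773e+09 W

1.2773e+09


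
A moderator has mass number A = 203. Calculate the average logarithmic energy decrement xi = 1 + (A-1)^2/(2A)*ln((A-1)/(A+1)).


xi = 1 + (A-1)^2/(2A) * ln((A-1)/(A+1))
xi = 1 + (203-1)^2/(2*203) * ln((203-1)/(203 +1))
xi = 0.0098199

0.0098199


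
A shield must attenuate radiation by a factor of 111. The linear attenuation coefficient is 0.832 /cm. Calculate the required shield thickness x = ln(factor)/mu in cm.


x = ln(factor) / mu
x = ln(111) / 0.832
x = 5.6605 cm

5.6605


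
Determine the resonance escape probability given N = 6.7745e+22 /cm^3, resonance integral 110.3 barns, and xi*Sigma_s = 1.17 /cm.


p = exp(-N * I * 1e-24 / (xi*Sigma_s))
p = exp(-6.7745e+22 * 110.3 * 1e-24 / 1.17)
p = 0.0016840

0.0016840


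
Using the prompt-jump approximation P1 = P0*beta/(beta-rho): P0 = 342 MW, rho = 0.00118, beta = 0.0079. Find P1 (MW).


P1/P0 = beta / (beta - rho)
P1/P0 = 0.0079 / (0.0079 - 0.00118) = 1.175595
P1 = 342 * 1.175595 = 402.05 MW

402.05


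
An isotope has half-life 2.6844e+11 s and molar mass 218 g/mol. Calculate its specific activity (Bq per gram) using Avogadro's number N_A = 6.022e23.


lambda = ln(2) / t_half = ln(2) / 2.6844e+11 = 2.582131e-12 /s
SA = lambda * N_A / M
SA = 2.582131e-12 * 6.022e23 / 218
SA = 7.1328e+09 Bq/g

7.1328e+09


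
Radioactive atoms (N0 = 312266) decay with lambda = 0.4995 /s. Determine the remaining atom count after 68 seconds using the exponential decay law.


N = N0 * exp(-lambda * t)
N = 312266 * exp(-0.4995 * 68)
N = 5.5370e-10

5.5370e-10


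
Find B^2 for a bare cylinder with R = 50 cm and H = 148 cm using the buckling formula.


B^2 = (2.405/R)^2 + (pi/H)^2
B^2 = (2.405/50)^2 + (pi/148)^2
B^2 = 0.0027642 /cm^2

0.0027642


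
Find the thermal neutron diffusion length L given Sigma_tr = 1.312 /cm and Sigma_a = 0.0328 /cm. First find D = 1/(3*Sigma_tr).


D = 1 / (3 * Sigma_tr) = 1 / (3 * 1.312) = 0.2540650 cm
L = sqrt(D / Sigma_a)
L = sqrt(0.2540650 / 0.0328)
L = 2.7831 cm

2.7831


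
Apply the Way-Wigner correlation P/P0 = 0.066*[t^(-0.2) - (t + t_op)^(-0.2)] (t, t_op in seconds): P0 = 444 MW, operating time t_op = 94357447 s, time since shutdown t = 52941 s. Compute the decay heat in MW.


P/P0 = 0.066 * [t^(-0.2) - (t + t_op)^(-0.2)]
P/P0 = 0.066 * [52941^(-0.2) - (52941 + 94357447)^(-0.2)]
P/P0 = 0.066 * [0.1135642 - 0.02540950] = 0.005818210
P = 444 * 0.005818210 = 2.5833 MW

2.5833


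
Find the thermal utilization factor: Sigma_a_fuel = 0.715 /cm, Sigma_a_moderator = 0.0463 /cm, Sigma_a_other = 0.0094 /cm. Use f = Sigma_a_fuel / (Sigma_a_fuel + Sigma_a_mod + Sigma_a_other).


f = Sigma_a_fuel / (Sigma_a_fuel + Sigma_a_mod + Sigma_a_other)
f = 0.715 / (0.715 + 0.0463 + 0.0094)
f = 0.92773

0.92773


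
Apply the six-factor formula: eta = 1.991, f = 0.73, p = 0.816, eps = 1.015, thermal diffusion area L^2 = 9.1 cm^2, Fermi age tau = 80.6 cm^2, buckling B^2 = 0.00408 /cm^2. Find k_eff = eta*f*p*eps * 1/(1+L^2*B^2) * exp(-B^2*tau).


k_inf = eta*f*p*eps = 1.991*0.73*0.816*1.015 = 1.203789
P_TNL = 1/(1 + L^2*B^2) = 1/(1 + 9.1*0.00408) = 0.9642011
P_FNL = exp(-B^2*tau) = exp(-0.00408*80.6) = 0.7197524
k_eff = k_inf * P_TNL * P_FNL = 1.203789 * 0.9642011 * 0.7197524
k_eff = 0.83541

0.83541


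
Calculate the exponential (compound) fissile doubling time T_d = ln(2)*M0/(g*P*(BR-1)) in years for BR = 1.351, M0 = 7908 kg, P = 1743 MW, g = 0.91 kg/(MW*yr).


Breeding gain G = BR - 1 = 1.351 - 1 = 0.351
Fissile production rate = g * P * G = 0.91 * 1743 * 0.351 = 556.73163 kg/yr
T_d = ln(2) * M0 / (g * P * G)
T_d = ln(2) * 7908 / 556.73163 = 9.8457 yr

9.8457


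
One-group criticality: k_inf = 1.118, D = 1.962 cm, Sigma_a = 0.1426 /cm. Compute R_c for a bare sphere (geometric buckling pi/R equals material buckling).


L^2 = D / Sigma_a = 1.962 / 0.1426 = 13.75877 cm^2
B_m^2 = (k_inf - 1) / L^2 = (1.118 - 1) / 13.75877 = 0.008576348 /cm^2
For a bare sphere: B_g = pi/R, so R_c = pi / sqrt(B_m^2)
R_c = pi / sqrt(0.008576348) = 33.923 cm

33.923


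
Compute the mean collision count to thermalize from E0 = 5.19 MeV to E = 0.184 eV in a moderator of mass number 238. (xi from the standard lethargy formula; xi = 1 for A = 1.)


xi = 1 + (A-1)^2/(2A)*ln((A-1)/(A+1)) = 0.008379872 (for A = 238)
n = ln(E0/E) / xi
n = ln(5.19e6 / 0.184) / 0.008379872
n = ln(2.820652e+07) / 0.008379872 = 2047.2

2047.2


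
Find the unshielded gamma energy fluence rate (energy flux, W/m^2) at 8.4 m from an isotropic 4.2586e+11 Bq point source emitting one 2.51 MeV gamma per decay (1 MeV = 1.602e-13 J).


psi = A * E * 1.602e-13 / (4*pi*r^2)
psi = 4.2586e+11 * 2.51 * 1.602e-13 / (4*pi*8.4^2)
psi = 1.9312e-04 W/m^2

1.9312e-04


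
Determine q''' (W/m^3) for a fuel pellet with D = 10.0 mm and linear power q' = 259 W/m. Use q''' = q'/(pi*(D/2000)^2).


r = D / 2 / 1000 = 10.0 / 2 / 1000 = 0.005 m
q''' = q' / (pi * r^2)
q''' = 259 / (pi * 0.005^2)
q''' = 3.2977e+06 W/m^3

3.2977e+06


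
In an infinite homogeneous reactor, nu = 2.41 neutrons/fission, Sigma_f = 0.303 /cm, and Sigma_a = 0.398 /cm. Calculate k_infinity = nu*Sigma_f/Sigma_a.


k_inf = nu * Sigma_f / Sigma_a
k_inf = 2.41 * 0.303 / 0.398
k_inf = 1.8347

1.8347


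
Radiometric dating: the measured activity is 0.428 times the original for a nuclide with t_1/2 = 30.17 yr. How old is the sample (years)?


lambda = ln(2) / t_half = ln(2) / 30.17 = 0.02297472 /yr
t = -ln(A/A0) / lambda
t = -ln(0.428) / 0.02297472
t = 36.938 yr

36.938


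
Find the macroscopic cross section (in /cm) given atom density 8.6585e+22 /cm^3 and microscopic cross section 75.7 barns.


Sigma = N * sigma_barns * 1e-24
Sigma = 8.6585e+22 * 75.7 * 1e-24
Sigma = 6.5545 /cm

6.5545


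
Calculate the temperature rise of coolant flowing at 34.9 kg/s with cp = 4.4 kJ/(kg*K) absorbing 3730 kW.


dT = Q / (m_dot * cp)
dT = 3730 / (34.9 * 4.4)
dT = 24.290 C

24.290
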